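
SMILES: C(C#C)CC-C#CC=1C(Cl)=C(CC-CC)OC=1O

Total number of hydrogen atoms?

17

Hydrogens are implicit in SMILES; fill each atom to its normal valence:
  6 × C: 2 H each → 12
  4 × C (aromatic): no H
  3 × C: no H
  1 × C: 3 H
  1 × C: 1 H
  1 × Cl: no H
  1 × O: 1 H
  1 × O (aromatic): no H
  Total hydrogens = 17.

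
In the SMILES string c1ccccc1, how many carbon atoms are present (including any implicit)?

The symbol for carbon appears 6 times in the SMILES. Lowercase c denotes aromatic carbon and counts toward C.

6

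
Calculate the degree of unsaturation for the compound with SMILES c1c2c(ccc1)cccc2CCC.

Molecular formula from the SMILES: C13H14.
DoU = (2C + 2 + N − H − X)/2 = (2·13 + 2 + 0 − 14 − 0)/2 = 14/2 = 7.
(Structurally: 2 ring(s) + 5 π bond(s) = 7.)

7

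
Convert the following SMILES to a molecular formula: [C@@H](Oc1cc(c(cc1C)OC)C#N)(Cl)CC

C12H14ClNO2

Heavy atoms from the SMILES: 12 C, 1 Cl, 1 N, 2 O.
Implicit hydrogens by atom environment:
  4 × C (aromatic): no H
  3 × C: 3 H each → 9
  2 × C (aromatic): 1 H each → 2
  2 × O: no H
  1 × C: 2 H
  1 × C: 1 H
  1 × C: no H
  1 × Cl: no H
  1 × N: no H
  Total hydrogens = 14.
Molecular formula: C12H14ClNO2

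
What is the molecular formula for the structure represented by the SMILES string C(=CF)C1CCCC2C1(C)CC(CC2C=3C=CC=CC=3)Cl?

Heavy atoms from the SMILES: 19 C, 1 Cl, 1 F.
Implicit hydrogens by atom environment:
  6 × C: 1 H each → 6
  5 × C: 2 H each → 10
  5 × C (aromatic): 1 H each → 5
  1 × C: 3 H
  1 × C: no H
  1 × C (aromatic): no H
  1 × Cl: no H
  1 × F: no H
  Total hydrogens = 24.
Molecular formula: C19H24ClF

C19H24ClF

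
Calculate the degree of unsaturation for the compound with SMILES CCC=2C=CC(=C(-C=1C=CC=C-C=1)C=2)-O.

Molecular formula from the SMILES: C14H14O.
DoU = (2C + 2 + N − H − X)/2 = (2·14 + 2 + 0 − 14 − 0)/2 = 16/2 = 8.
(Structurally: 2 ring(s) + 6 π bond(s) = 8.)

8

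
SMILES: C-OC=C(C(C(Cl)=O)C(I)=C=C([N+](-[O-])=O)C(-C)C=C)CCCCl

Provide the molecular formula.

Heavy atoms from the SMILES: 15 C, 2 Cl, 1 I, 1 N, 4 O.
Implicit hydrogens by atom environment:
  5 × C: no H
  4 × C: 2 H each → 8
  4 × C: 1 H each → 4
  3 × O: no H
  2 × C: 3 H each → 6
  2 × Cl: no H
  1 × I: no H
  1 × N (charge +1): no H
  1 × O (charge -1): no H
  Total hydrogens = 18.
Molecular formula: C15H18Cl2INO4

C15H18Cl2INO4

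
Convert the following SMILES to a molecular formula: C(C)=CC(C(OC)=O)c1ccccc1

Heavy atoms from the SMILES: 12 C, 2 O.
Implicit hydrogens by atom environment:
  5 × C (aromatic): 1 H each → 5
  3 × C: 1 H each → 3
  2 × C: 3 H each → 6
  2 × O: no H
  1 × C: no H
  1 × C (aromatic): no H
  Total hydrogens = 14.
Molecular formula: C12H14O2

C12H14O2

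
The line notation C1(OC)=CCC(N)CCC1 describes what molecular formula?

C8H15NO

Heavy atoms from the SMILES: 8 C, 1 N, 1 O.
Implicit hydrogens by atom environment:
  4 × C: 2 H each → 8
  2 × C: 1 H each → 2
  1 × C: 3 H
  1 × C: no H
  1 × N: 2 H
  1 × O: no H
  Total hydrogens = 15.
Molecular formula: C8H15NO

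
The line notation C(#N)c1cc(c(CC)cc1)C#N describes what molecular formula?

C10H8N2

Heavy atoms from the SMILES: 10 C, 2 N.
Implicit hydrogens by atom environment:
  3 × C (aromatic): 1 H each → 3
  3 × C (aromatic): no H
  2 × C: no H
  2 × N: no H
  1 × C: 3 H
  1 × C: 2 H
  Total hydrogens = 8.
Molecular formula: C10H8N2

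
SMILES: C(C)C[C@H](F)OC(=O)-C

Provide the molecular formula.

C6H11FO2

Heavy atoms from the SMILES: 6 C, 1 F, 2 O.
Implicit hydrogens by atom environment:
  2 × C: 3 H each → 6
  2 × C: 2 H each → 4
  2 × O: no H
  1 × C: 1 H
  1 × C: no H
  1 × F: no H
  Total hydrogens = 11.
Molecular formula: C6H11FO2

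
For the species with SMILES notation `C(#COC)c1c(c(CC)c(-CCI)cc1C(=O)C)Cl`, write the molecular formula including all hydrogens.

Heavy atoms from the SMILES: 15 C, 1 Cl, 1 I, 2 O.
Implicit hydrogens by atom environment:
  5 × C (aromatic): no H
  3 × C: 3 H each → 9
  3 × C: 2 H each → 6
  3 × C: no H
  2 × O: no H
  1 × C (aromatic): 1 H
  1 × Cl: no H
  1 × I: no H
  Total hydrogens = 16.
Molecular formula: C15H16ClIO2

C15H16ClIO2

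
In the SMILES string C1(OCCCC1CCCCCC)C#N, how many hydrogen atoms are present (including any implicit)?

21

Hydrogens are implicit in SMILES; fill each atom to its normal valence:
  8 × C: 2 H each → 16
  2 × C: 1 H each → 2
  1 × C: 3 H
  1 × C: no H
  1 × N: no H
  1 × O: no H
  Total hydrogens = 21.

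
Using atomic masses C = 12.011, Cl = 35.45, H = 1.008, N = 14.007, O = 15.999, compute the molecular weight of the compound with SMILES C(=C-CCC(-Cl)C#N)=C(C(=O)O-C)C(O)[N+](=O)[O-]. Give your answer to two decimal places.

274.66

Molecular formula: C10H11ClN2O5.
M = 10×12.011 + 1×35.45 + 11×1.008 + 2×14.007 + 5×15.999 = 274.66 g/mol.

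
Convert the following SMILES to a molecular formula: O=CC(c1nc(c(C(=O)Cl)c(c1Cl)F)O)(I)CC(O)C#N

C11H6Cl2FIN2O4

Heavy atoms from the SMILES: 11 C, 2 Cl, 1 F, 1 I, 2 N, 4 O.
Implicit hydrogens by atom environment:
  5 × C (aromatic): no H
  3 × C: no H
  2 × C: 1 H each → 2
  2 × Cl: no H
  2 × O: 1 H each → 2
  2 × O: no H
  1 × C: 2 H
  1 × F: no H
  1 × I: no H
  1 × N (aromatic): no H
  1 × N: no H
  Total hydrogens = 6.
Molecular formula: C11H6Cl2FIN2O4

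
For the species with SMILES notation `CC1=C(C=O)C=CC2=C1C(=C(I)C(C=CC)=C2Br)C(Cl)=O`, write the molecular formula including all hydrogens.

C16H11BrClIO2

Heavy atoms from the SMILES: 1 Br, 16 C, 1 Cl, 1 I, 2 O.
Implicit hydrogens by atom environment:
  8 × C (aromatic): no H
  3 × C: 1 H each → 3
  2 × C: 3 H each → 6
  2 × C (aromatic): 1 H each → 2
  2 × O: no H
  1 × Br: no H
  1 × C: no H
  1 × Cl: no H
  1 × I: no H
  Total hydrogens = 11.
Molecular formula: C16H11BrClIO2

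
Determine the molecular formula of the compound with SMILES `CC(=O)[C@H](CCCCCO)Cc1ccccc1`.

C15H22O2

Heavy atoms from the SMILES: 15 C, 2 O.
Implicit hydrogens by atom environment:
  6 × C: 2 H each → 12
  5 × C (aromatic): 1 H each → 5
  1 × C: 3 H
  1 × C: 1 H
  1 × C: no H
  1 × C (aromatic): no H
  1 × O: 1 H
  1 × O: no H
  Total hydrogens = 22.
Molecular formula: C15H22O2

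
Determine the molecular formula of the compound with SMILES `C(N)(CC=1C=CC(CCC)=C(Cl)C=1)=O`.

C11H14ClNO

Heavy atoms from the SMILES: 11 C, 1 Cl, 1 N, 1 O.
Implicit hydrogens by atom environment:
  3 × C: 2 H each → 6
  3 × C (aromatic): 1 H each → 3
  3 × C (aromatic): no H
  1 × C: 3 H
  1 × C: no H
  1 × Cl: no H
  1 × N: 2 H
  1 × O: no H
  Total hydrogens = 14.
Molecular formula: C11H14ClNO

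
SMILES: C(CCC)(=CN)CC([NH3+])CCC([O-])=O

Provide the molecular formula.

Heavy atoms from the SMILES: 10 C, 2 N, 2 O.
Implicit hydrogens by atom environment:
  5 × C: 2 H each → 10
  2 × C: 1 H each → 2
  2 × C: no H
  1 × C: 3 H
  1 × N (charge +1): 3 H
  1 × N: 2 H
  1 × O: no H
  1 × O (charge -1): no H
  Total hydrogens = 20.
Molecular formula: C10H20N2O2

C10H20N2O2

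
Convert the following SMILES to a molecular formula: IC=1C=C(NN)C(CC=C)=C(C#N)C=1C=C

Heavy atoms from the SMILES: 12 C, 1 I, 3 N.
Implicit hydrogens by atom environment:
  5 × C (aromatic): no H
  3 × C: 2 H each → 6
  2 × C: 1 H each → 2
  1 × C (aromatic): 1 H
  1 × C: no H
  1 × I: no H
  1 × N: 2 H
  1 × N: 1 H
  1 × N: no H
  Total hydrogens = 12.
Molecular formula: C12H12IN3

C12H12IN3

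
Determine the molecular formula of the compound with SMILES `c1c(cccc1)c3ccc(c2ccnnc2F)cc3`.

C16H11FN2

Heavy atoms from the SMILES: 16 C, 1 F, 2 N.
Implicit hydrogens by atom environment:
  11 × C (aromatic): 1 H each → 11
  5 × C (aromatic): no H
  2 × N (aromatic): no H
  1 × F: no H
  Total hydrogens = 11.
Molecular formula: C16H11FN2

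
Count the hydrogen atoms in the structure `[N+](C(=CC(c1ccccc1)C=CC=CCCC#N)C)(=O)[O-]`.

Hydrogens are implicit in SMILES; fill each atom to its normal valence:
  6 × C: 1 H each → 6
  5 × C (aromatic): 1 H each → 5
  2 × C: 2 H each → 4
  2 × C: no H
  1 × C: 3 H
  1 × C (aromatic): no H
  1 × N (charge +1): no H
  1 × N: no H
  1 × O: no H
  1 × O (charge -1): no H
  Total hydrogens = 18.

18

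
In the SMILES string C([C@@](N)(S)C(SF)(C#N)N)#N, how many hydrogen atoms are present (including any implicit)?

5

Hydrogens are implicit in SMILES; fill each atom to its normal valence:
  4 × C: no H
  2 × N: 2 H each → 4
  2 × N: no H
  1 × F: no H
  1 × S: 1 H
  1 × S: no H
  Total hydrogens = 5.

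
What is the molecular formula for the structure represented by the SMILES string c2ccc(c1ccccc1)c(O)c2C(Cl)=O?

C13H9ClO2

Heavy atoms from the SMILES: 13 C, 1 Cl, 2 O.
Implicit hydrogens by atom environment:
  8 × C (aromatic): 1 H each → 8
  4 × C (aromatic): no H
  1 × C: no H
  1 × Cl: no H
  1 × O: 1 H
  1 × O: no H
  Total hydrogens = 9.
Molecular formula: C13H9ClO2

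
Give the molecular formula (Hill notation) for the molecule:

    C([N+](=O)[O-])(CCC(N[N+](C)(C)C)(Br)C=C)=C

Heavy atoms from the SMILES: 1 Br, 10 C, 3 N, 2 O.
Implicit hydrogens by atom environment:
  4 × C: 2 H each → 8
  3 × C: 3 H each → 9
  2 × C: no H
  2 × N (charge +1): no H
  1 × Br: no H
  1 × C: 1 H
  1 × N: 1 H
  1 × O: no H
  1 × O (charge -1): no H
  Total hydrogens = 19.
Net charge +1.
Molecular formula: C10H19BrN3O2+

C10H19BrN3O2+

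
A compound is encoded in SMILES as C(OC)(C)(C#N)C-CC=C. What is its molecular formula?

C8H13NO

Heavy atoms from the SMILES: 8 C, 1 N, 1 O.
Implicit hydrogens by atom environment:
  3 × C: 2 H each → 6
  2 × C: 3 H each → 6
  2 × C: no H
  1 × C: 1 H
  1 × N: no H
  1 × O: no H
  Total hydrogens = 13.
Molecular formula: C8H13NO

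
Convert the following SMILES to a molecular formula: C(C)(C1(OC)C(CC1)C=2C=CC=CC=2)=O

Heavy atoms from the SMILES: 13 C, 2 O.
Implicit hydrogens by atom environment:
  5 × C (aromatic): 1 H each → 5
  2 × C: 3 H each → 6
  2 × C: 2 H each → 4
  2 × C: no H
  2 × O: no H
  1 × C: 1 H
  1 × C (aromatic): no H
  Total hydrogens = 16.
Molecular formula: C13H16O2

C13H16O2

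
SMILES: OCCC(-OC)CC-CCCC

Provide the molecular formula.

C10H22O2

Heavy atoms from the SMILES: 10 C, 2 O.
Implicit hydrogens by atom environment:
  7 × C: 2 H each → 14
  2 × C: 3 H each → 6
  1 × C: 1 H
  1 × O: 1 H
  1 × O: no H
  Total hydrogens = 22.
Molecular formula: C10H22O2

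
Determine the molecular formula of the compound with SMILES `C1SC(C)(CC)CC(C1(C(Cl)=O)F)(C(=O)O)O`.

C10H14ClFO4S

Heavy atoms from the SMILES: 10 C, 1 Cl, 1 F, 4 O, 1 S.
Implicit hydrogens by atom environment:
  5 × C: no H
  3 × C: 2 H each → 6
  2 × C: 3 H each → 6
  2 × O: 1 H each → 2
  2 × O: no H
  1 × Cl: no H
  1 × F: no H
  1 × S: no H
  Total hydrogens = 14.
Molecular formula: C10H14ClFO4S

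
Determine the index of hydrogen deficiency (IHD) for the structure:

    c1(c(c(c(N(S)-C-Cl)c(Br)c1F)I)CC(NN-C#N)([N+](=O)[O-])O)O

Molecular formula from the SMILES: C10H9BrClFIN5O4S.
DoU = (2C + 2 + N − H − X)/2 = (2·10 + 2 + 5 − 9 − 4)/2 = 14/2 = 7.
(Structurally: 1 ring(s) + 6 π bond(s) = 7.)

7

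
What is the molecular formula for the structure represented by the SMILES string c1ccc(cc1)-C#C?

C8H6

Heavy atoms from the SMILES: 8 C.
Implicit hydrogens by atom environment:
  5 × C (aromatic): 1 H each → 5
  1 × C: 1 H
  1 × C (aromatic): no H
  1 × C: no H
  Total hydrogens = 6.
Molecular formula: C8H6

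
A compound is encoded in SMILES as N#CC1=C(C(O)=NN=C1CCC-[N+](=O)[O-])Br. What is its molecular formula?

C8H7BrN4O3

Heavy atoms from the SMILES: 1 Br, 8 C, 4 N, 3 O.
Implicit hydrogens by atom environment:
  4 × C (aromatic): no H
  3 × C: 2 H each → 6
  2 × N (aromatic): no H
  1 × Br: no H
  1 × C: no H
  1 × N: no H
  1 × N (charge +1): no H
  1 × O: 1 H
  1 × O: no H
  1 × O (charge -1): no H
  Total hydrogens = 7.
Molecular formula: C8H7BrN4O3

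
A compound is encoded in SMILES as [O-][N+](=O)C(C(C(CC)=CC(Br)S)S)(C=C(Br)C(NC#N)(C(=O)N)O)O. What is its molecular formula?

Heavy atoms from the SMILES: 2 Br, 12 C, 4 N, 5 O, 2 S.
Implicit hydrogens by atom environment:
  6 × C: no H
  4 × C: 1 H each → 4
  2 × Br: no H
  2 × O: 1 H each → 2
  2 × O: no H
  2 × S: 1 H each → 2
  1 × C: 3 H
  1 × C: 2 H
  1 × N: 2 H
  1 × N: 1 H
  1 × N: no H
  1 × N (charge +1): no H
  1 × O (charge -1): no H
  Total hydrogens = 16.
Molecular formula: C12H16Br2N4O5S2

C12H16Br2N4O5S2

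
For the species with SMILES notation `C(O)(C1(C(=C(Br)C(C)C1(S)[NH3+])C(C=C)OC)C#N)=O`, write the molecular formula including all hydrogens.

C12H16BrN2O3S+

Heavy atoms from the SMILES: 1 Br, 12 C, 2 N, 3 O, 1 S.
Implicit hydrogens by atom environment:
  6 × C: no H
  3 × C: 1 H each → 3
  2 × C: 3 H each → 6
  2 × O: no H
  1 × Br: no H
  1 × C: 2 H
  1 × N (charge +1): 3 H
  1 × N: no H
  1 × O: 1 H
  1 × S: 1 H
  Total hydrogens = 16.
Net charge +1.
Molecular formula: C12H16BrN2O3S+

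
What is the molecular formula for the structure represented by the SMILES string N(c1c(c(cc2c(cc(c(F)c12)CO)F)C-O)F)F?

C12H9F4NO2

Heavy atoms from the SMILES: 12 C, 4 F, 1 N, 2 O.
Implicit hydrogens by atom environment:
  8 × C (aromatic): no H
  4 × F: no H
  2 × C: 2 H each → 4
  2 × C (aromatic): 1 H each → 2
  2 × O: 1 H each → 2
  1 × N: 1 H
  Total hydrogens = 9.
Molecular formula: C12H9F4NO2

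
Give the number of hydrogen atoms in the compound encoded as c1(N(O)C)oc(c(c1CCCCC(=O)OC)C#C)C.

Hydrogens are implicit in SMILES; fill each atom to its normal valence:
  4 × C: 2 H each → 8
  4 × C (aromatic): no H
  3 × C: 3 H each → 9
  2 × C: no H
  2 × O: no H
  1 × C: 1 H
  1 × N: no H
  1 × O: 1 H
  1 × O (aromatic): no H
  Total hydrogens = 19.

19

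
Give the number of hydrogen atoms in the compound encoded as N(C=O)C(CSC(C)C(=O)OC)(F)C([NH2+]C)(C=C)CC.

Hydrogens are implicit in SMILES; fill each atom to its normal valence:
  4 × C: 3 H each → 12
  3 × C: 2 H each → 6
  3 × C: 1 H each → 3
  3 × C: no H
  3 × O: no H
  1 × F: no H
  1 × N (charge +1): 2 H
  1 × N: 1 H
  1 × S: no H
  Total hydrogens = 24.

24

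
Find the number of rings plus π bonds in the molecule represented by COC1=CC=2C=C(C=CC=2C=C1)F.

7

Molecular formula from the SMILES: C11H9FO.
DoU = (2C + 2 + N − H − X)/2 = (2·11 + 2 + 0 − 9 − 1)/2 = 14/2 = 7.
(Structurally: 2 ring(s) + 5 π bond(s) = 7.)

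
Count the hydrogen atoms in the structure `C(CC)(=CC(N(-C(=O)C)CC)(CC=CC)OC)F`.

Hydrogens are implicit in SMILES; fill each atom to its normal valence:
  5 × C: 3 H each → 15
  3 × C: 2 H each → 6
  3 × C: 1 H each → 3
  3 × C: no H
  2 × O: no H
  1 × F: no H
  1 × N: no H
  Total hydrogens = 24.

24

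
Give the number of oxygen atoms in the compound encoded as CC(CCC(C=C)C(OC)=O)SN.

The symbol for oxygen appears 2 times in the SMILES.

2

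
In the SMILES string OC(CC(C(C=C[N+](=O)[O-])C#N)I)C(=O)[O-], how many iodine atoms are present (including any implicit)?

1

The symbol for iodine appears 1 time in the SMILES.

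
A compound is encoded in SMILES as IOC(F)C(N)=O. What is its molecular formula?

Heavy atoms from the SMILES: 2 C, 1 F, 1 I, 1 N, 2 O.
Implicit hydrogens by atom environment:
  2 × O: no H
  1 × C: 1 H
  1 × C: no H
  1 × F: no H
  1 × I: no H
  1 × N: 2 H
  Total hydrogens = 3.
Molecular formula: C2H3FINO2

C2H3FINO2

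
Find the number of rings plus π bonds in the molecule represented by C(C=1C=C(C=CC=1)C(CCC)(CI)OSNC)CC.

Molecular formula from the SMILES: C15H24INOS.
DoU = (2C + 2 + N − H − X)/2 = (2·15 + 2 + 1 − 24 − 1)/2 = 8/2 = 4.
(Structurally: 1 ring(s) + 3 π bond(s) = 4.)

4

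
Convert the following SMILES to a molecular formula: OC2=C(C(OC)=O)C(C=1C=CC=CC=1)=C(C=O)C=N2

C14H11NO4

Heavy atoms from the SMILES: 14 C, 1 N, 4 O.
Implicit hydrogens by atom environment:
  6 × C (aromatic): 1 H each → 6
  5 × C (aromatic): no H
  3 × O: no H
  1 × C: 3 H
  1 × C: 1 H
  1 × C: no H
  1 × N (aromatic): no H
  1 × O: 1 H
  Total hydrogens = 11.
Molecular formula: C14H11NO4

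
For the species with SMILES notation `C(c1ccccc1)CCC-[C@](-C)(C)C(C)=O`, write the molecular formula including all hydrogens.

Heavy atoms from the SMILES: 15 C, 1 O.
Implicit hydrogens by atom environment:
  5 × C (aromatic): 1 H each → 5
  4 × C: 2 H each → 8
  3 × C: 3 H each → 9
  2 × C: no H
  1 × C (aromatic): no H
  1 × O: no H
  Total hydrogens = 22.
Molecular formula: C15H22O

C15H22O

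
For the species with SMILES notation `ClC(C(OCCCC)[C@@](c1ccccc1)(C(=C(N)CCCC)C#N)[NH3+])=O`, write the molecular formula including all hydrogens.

C20H29ClN3O2+

Heavy atoms from the SMILES: 20 C, 1 Cl, 3 N, 2 O.
Implicit hydrogens by atom environment:
  6 × C: 2 H each → 12
  5 × C (aromatic): 1 H each → 5
  5 × C: no H
  2 × C: 3 H each → 6
  2 × O: no H
  1 × C: 1 H
  1 × C (aromatic): no H
  1 × Cl: no H
  1 × N (charge +1): 3 H
  1 × N: 2 H
  1 × N: no H
  Total hydrogens = 29.
Net charge +1.
Molecular formula: C20H29ClN3O2+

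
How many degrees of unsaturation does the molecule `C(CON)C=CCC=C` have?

2

Molecular formula from the SMILES: C7H13NO.
DoU = (2C + 2 + N − H − X)/2 = (2·7 + 2 + 1 − 13 − 0)/2 = 4/2 = 2.
(Structurally: 0 ring(s) + 2 π bond(s) = 2.)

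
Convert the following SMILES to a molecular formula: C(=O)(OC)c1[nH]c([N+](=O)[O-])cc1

Heavy atoms from the SMILES: 6 C, 2 N, 4 O.
Implicit hydrogens by atom environment:
  3 × O: no H
  2 × C (aromatic): 1 H each → 2
  2 × C (aromatic): no H
  1 × C: 3 H
  1 × C: no H
  1 × N (aromatic): 1 H
  1 × N (charge +1): no H
  1 × O (charge -1): no H
  Total hydrogens = 6.
Molecular formula: C6H6N2O4

C6H6N2O4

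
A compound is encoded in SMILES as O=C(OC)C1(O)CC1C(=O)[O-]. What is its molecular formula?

Heavy atoms from the SMILES: 6 C, 5 O.
Implicit hydrogens by atom environment:
  3 × C: no H
  3 × O: no H
  1 × C: 3 H
  1 × C: 2 H
  1 × C: 1 H
  1 × O: 1 H
  1 × O (charge -1): no H
  Total hydrogens = 7.
Net charge -1.
Molecular formula: C6H7O5-

C6H7O5-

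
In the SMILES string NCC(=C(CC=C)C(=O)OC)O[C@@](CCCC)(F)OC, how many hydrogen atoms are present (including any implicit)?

24

Hydrogens are implicit in SMILES; fill each atom to its normal valence:
  6 × C: 2 H each → 12
  4 × C: no H
  4 × O: no H
  3 × C: 3 H each → 9
  1 × C: 1 H
  1 × F: no H
  1 × N: 2 H
  Total hydrogens = 24.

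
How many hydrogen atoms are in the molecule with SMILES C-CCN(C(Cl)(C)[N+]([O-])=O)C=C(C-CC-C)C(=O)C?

23

Hydrogens are implicit in SMILES; fill each atom to its normal valence:
  5 × C: 2 H each → 10
  4 × C: 3 H each → 12
  3 × C: no H
  2 × O: no H
  1 × C: 1 H
  1 × Cl: no H
  1 × N: no H
  1 × N (charge +1): no H
  1 × O (charge -1): no H
  Total hydrogens = 23.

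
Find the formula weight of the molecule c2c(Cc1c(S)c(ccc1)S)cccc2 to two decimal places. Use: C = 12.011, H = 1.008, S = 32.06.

232.36

Molecular formula: C13H12S2.
M = 13×12.011 + 12×1.008 + 2×32.06 = 232.36 g/mol.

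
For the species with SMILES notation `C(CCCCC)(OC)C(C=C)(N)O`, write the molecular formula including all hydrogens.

C10H21NO2

Heavy atoms from the SMILES: 10 C, 1 N, 2 O.
Implicit hydrogens by atom environment:
  5 × C: 2 H each → 10
  2 × C: 3 H each → 6
  2 × C: 1 H each → 2
  1 × C: no H
  1 × N: 2 H
  1 × O: 1 H
  1 × O: no H
  Total hydrogens = 21.
Molecular formula: C10H21NO2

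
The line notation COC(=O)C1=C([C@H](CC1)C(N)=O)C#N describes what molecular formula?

Heavy atoms from the SMILES: 9 C, 2 N, 3 O.
Implicit hydrogens by atom environment:
  5 × C: no H
  3 × O: no H
  2 × C: 2 H each → 4
  1 × C: 3 H
  1 × C: 1 H
  1 × N: 2 H
  1 × N: no H
  Total hydrogens = 10.
Molecular formula: C9H10N2O3

C9H10N2O3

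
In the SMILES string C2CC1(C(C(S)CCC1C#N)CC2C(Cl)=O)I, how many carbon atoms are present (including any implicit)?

The symbol for carbon appears 12 times in the SMILES. (Cl is a single chlorine, not C + l.)

12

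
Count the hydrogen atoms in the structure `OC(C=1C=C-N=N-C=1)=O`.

4

Hydrogens are implicit in SMILES; fill each atom to its normal valence:
  3 × C (aromatic): 1 H each → 3
  2 × N (aromatic): no H
  1 × C (aromatic): no H
  1 × C: no H
  1 × O: 1 H
  1 × O: no H
  Total hydrogens = 4.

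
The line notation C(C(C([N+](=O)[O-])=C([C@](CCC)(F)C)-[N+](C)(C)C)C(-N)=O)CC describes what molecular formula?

C15H29FN3O3+

Heavy atoms from the SMILES: 15 C, 1 F, 3 N, 3 O.
Implicit hydrogens by atom environment:
  6 × C: 3 H each → 18
  4 × C: 2 H each → 8
  4 × C: no H
  2 × N (charge +1): no H
  2 × O: no H
  1 × C: 1 H
  1 × F: no H
  1 × N: 2 H
  1 × O (charge -1): no H
  Total hydrogens = 29.
Net charge +1.
Molecular formula: C15H29FN3O3+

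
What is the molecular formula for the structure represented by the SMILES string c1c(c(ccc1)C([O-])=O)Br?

Heavy atoms from the SMILES: 1 Br, 7 C, 2 O.
Implicit hydrogens by atom environment:
  4 × C (aromatic): 1 H each → 4
  2 × C (aromatic): no H
  1 × Br: no H
  1 × C: no H
  1 × O: no H
  1 × O (charge -1): no H
  Total hydrogens = 4.
Net charge -1.
Molecular formula: C7H4BrO2-

C7H4BrO2-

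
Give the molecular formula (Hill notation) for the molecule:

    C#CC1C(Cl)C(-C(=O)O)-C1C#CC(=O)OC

C11H9ClO4

Heavy atoms from the SMILES: 11 C, 1 Cl, 4 O.
Implicit hydrogens by atom environment:
  5 × C: 1 H each → 5
  5 × C: no H
  3 × O: no H
  1 × C: 3 H
  1 × Cl: no H
  1 × O: 1 H
  Total hydrogens = 9.
Molecular formula: C11H9ClO4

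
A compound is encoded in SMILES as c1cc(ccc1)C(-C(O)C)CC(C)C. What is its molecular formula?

C13H20O

Heavy atoms from the SMILES: 13 C, 1 O.
Implicit hydrogens by atom environment:
  5 × C (aromatic): 1 H each → 5
  3 × C: 3 H each → 9
  3 × C: 1 H each → 3
  1 × C: 2 H
  1 × C (aromatic): no H
  1 × O: 1 H
  Total hydrogens = 20.
Molecular formula: C13H20O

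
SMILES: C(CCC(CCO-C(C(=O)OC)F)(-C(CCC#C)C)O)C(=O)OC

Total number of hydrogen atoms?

Hydrogens are implicit in SMILES; fill each atom to its normal valence:
  7 × C: 2 H each → 14
  5 × O: no H
  4 × C: no H
  3 × C: 3 H each → 9
  3 × C: 1 H each → 3
  1 × F: no H
  1 × O: 1 H
  Total hydrogens = 27.

27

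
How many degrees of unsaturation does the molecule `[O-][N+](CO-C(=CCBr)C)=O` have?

2

Molecular formula from the SMILES: C5H8BrNO3.
DoU = (2C + 2 + N − H − X)/2 = (2·5 + 2 + 1 − 8 − 1)/2 = 4/2 = 2.
(Structurally: 0 ring(s) + 2 π bond(s) = 2.)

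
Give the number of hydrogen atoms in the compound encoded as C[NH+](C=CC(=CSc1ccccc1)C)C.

18

Hydrogens are implicit in SMILES; fill each atom to its normal valence:
  5 × C (aromatic): 1 H each → 5
  3 × C: 3 H each → 9
  3 × C: 1 H each → 3
  1 × C: no H
  1 × C (aromatic): no H
  1 × N (charge +1): 1 H
  1 × S: no H
  Total hydrogens = 18.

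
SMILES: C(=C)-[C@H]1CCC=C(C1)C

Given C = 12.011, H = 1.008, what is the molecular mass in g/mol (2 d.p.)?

122.21

Molecular formula: C9H14.
M = 9×12.011 + 14×1.008 = 122.21 g/mol.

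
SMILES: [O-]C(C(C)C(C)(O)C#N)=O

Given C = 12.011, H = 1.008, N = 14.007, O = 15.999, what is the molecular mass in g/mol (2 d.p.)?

142.13

Molecular formula: C6H8NO3-.
M = 6×12.011 + 8×1.008 + 1×14.007 + 3×15.999 = 142.13 g/mol.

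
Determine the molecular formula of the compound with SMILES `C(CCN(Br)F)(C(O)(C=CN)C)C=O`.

C8H14BrFN2O2

Heavy atoms from the SMILES: 1 Br, 8 C, 1 F, 2 N, 2 O.
Implicit hydrogens by atom environment:
  4 × C: 1 H each → 4
  2 × C: 2 H each → 4
  1 × Br: no H
  1 × C: 3 H
  1 × C: no H
  1 × F: no H
  1 × N: 2 H
  1 × N: no H
  1 × O: 1 H
  1 × O: no H
  Total hydrogens = 14.
Molecular formula: C8H14BrFN2O2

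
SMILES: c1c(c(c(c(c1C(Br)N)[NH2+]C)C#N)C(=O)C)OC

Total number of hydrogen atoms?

15

Hydrogens are implicit in SMILES; fill each atom to its normal valence:
  5 × C (aromatic): no H
  3 × C: 3 H each → 9
  2 × C: no H
  2 × O: no H
  1 × Br: no H
  1 × C (aromatic): 1 H
  1 × C: 1 H
  1 × N: 2 H
  1 × N (charge +1): 2 H
  1 × N: no H
  Total hydrogens = 15.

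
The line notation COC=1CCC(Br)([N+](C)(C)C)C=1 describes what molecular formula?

Heavy atoms from the SMILES: 1 Br, 9 C, 1 N, 1 O.
Implicit hydrogens by atom environment:
  4 × C: 3 H each → 12
  2 × C: 2 H each → 4
  2 × C: no H
  1 × Br: no H
  1 × C: 1 H
  1 × N (charge +1): no H
  1 × O: no H
  Total hydrogens = 17.
Net charge +1.
Molecular formula: C9H17BrNO+

C9H17BrNO+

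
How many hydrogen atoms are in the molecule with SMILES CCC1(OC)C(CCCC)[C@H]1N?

21

Hydrogens are implicit in SMILES; fill each atom to its normal valence:
  4 × C: 2 H each → 8
  3 × C: 3 H each → 9
  2 × C: 1 H each → 2
  1 × C: no H
  1 × N: 2 H
  1 × O: no H
  Total hydrogens = 21.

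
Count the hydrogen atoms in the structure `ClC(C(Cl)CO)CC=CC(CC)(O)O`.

Hydrogens are implicit in SMILES; fill each atom to its normal valence:
  4 × C: 1 H each → 4
  3 × C: 2 H each → 6
  3 × O: 1 H each → 3
  2 × Cl: no H
  1 × C: 3 H
  1 × C: no H
  Total hydrogens = 16.

16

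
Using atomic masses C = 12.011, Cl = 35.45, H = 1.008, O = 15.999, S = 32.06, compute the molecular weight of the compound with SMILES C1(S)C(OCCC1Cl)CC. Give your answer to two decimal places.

Molecular formula: C7H13ClOS.
M = 7×12.011 + 1×35.45 + 13×1.008 + 1×15.999 + 1×32.06 = 180.69 g/mol.

180.69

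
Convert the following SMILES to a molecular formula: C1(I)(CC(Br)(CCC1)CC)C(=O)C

Heavy atoms from the SMILES: 1 Br, 10 C, 1 I, 1 O.
Implicit hydrogens by atom environment:
  5 × C: 2 H each → 10
  3 × C: no H
  2 × C: 3 H each → 6
  1 × Br: no H
  1 × I: no H
  1 × O: no H
  Total hydrogens = 16.
Molecular formula: C10H16BrIO

C10H16BrIO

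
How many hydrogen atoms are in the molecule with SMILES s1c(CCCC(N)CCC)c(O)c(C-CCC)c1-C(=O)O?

27

Hydrogens are implicit in SMILES; fill each atom to its normal valence:
  8 × C: 2 H each → 16
  4 × C (aromatic): no H
  2 × C: 3 H each → 6
  2 × O: 1 H each → 2
  1 × C: 1 H
  1 × C: no H
  1 × N: 2 H
  1 × O: no H
  1 × S (aromatic): no H
  Total hydrogens = 27.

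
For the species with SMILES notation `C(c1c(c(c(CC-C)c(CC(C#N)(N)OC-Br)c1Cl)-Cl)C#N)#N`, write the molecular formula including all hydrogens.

Heavy atoms from the SMILES: 1 Br, 15 C, 2 Cl, 4 N, 1 O.
Implicit hydrogens by atom environment:
  6 × C (aromatic): no H
  4 × C: 2 H each → 8
  4 × C: no H
  3 × N: no H
  2 × Cl: no H
  1 × Br: no H
  1 × C: 3 H
  1 × N: 2 H
  1 × O: no H
  Total hydrogens = 13.
Molecular formula: C15H13BrCl2N4O

C15H13BrCl2N4O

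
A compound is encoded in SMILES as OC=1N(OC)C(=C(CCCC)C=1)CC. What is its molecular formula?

Heavy atoms from the SMILES: 11 C, 1 N, 2 O.
Implicit hydrogens by atom environment:
  4 × C: 2 H each → 8
  3 × C: 3 H each → 9
  3 × C (aromatic): no H
  1 × C (aromatic): 1 H
  1 × N (aromatic): no H
  1 × O: 1 H
  1 × O: no H
  Total hydrogens = 19.
Molecular formula: C11H19NO2

C11H19NO2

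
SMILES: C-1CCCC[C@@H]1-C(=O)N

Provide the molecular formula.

Heavy atoms from the SMILES: 7 C, 1 N, 1 O.
Implicit hydrogens by atom environment:
  5 × C: 2 H each → 10
  1 × C: 1 H
  1 × C: no H
  1 × N: 2 H
  1 × O: no H
  Total hydrogens = 13.
Molecular formula: C7H13NO

C7H13NO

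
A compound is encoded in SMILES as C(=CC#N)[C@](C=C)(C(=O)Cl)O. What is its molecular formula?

C7H6ClNO2

Heavy atoms from the SMILES: 7 C, 1 Cl, 1 N, 2 O.
Implicit hydrogens by atom environment:
  3 × C: 1 H each → 3
  3 × C: no H
  1 × C: 2 H
  1 × Cl: no H
  1 × N: no H
  1 × O: 1 H
  1 × O: no H
  Total hydrogens = 6.
Molecular formula: C7H6ClNO2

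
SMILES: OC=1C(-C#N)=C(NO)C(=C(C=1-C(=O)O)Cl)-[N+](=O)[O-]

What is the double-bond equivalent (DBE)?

8

Molecular formula from the SMILES: C8H4ClN3O6.
DoU = (2C + 2 + N − H − X)/2 = (2·8 + 2 + 3 − 4 − 1)/2 = 16/2 = 8.
(Structurally: 1 ring(s) + 7 π bond(s) = 8.)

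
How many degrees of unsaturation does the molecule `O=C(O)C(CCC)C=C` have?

2

Molecular formula from the SMILES: C7H12O2.
DoU = (2C + 2 + N − H − X)/2 = (2·7 + 2 + 0 − 12 − 0)/2 = 4/2 = 2.
(Structurally: 0 ring(s) + 2 π bond(s) = 2.)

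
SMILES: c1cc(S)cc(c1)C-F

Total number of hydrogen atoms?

7

Hydrogens are implicit in SMILES; fill each atom to its normal valence:
  4 × C (aromatic): 1 H each → 4
  2 × C (aromatic): no H
  1 × C: 2 H
  1 × F: no H
  1 × S: 1 H
  Total hydrogens = 7.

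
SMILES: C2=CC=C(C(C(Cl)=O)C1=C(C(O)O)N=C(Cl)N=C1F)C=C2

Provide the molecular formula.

C13H9Cl2FN2O3

Heavy atoms from the SMILES: 13 C, 2 Cl, 1 F, 2 N, 3 O.
Implicit hydrogens by atom environment:
  5 × C (aromatic): 1 H each → 5
  5 × C (aromatic): no H
  2 × C: 1 H each → 2
  2 × Cl: no H
  2 × N (aromatic): no H
  2 × O: 1 H each → 2
  1 × C: no H
  1 × F: no H
  1 × O: no H
  Total hydrogens = 9.
Molecular formula: C13H9Cl2FN2O3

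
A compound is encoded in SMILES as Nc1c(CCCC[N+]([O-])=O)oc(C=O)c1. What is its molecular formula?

C9H12N2O4

Heavy atoms from the SMILES: 9 C, 2 N, 4 O.
Implicit hydrogens by atom environment:
  4 × C: 2 H each → 8
  3 × C (aromatic): no H
  2 × O: no H
  1 × C (aromatic): 1 H
  1 × C: 1 H
  1 × N: 2 H
  1 × N (charge +1): no H
  1 × O (aromatic): no H
  1 × O (charge -1): no H
  Total hydrogens = 12.
Molecular formula: C9H12N2O4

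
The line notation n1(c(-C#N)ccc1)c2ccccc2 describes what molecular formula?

Heavy atoms from the SMILES: 11 C, 2 N.
Implicit hydrogens by atom environment:
  8 × C (aromatic): 1 H each → 8
  2 × C (aromatic): no H
  1 × C: no H
  1 × N (aromatic): no H
  1 × N: no H
  Total hydrogens = 8.
Molecular formula: C11H8N2

C11H8N2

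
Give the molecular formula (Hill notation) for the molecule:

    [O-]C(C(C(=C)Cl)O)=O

C4H4ClO3-

Heavy atoms from the SMILES: 4 C, 1 Cl, 3 O.
Implicit hydrogens by atom environment:
  2 × C: no H
  1 × C: 2 H
  1 × C: 1 H
  1 × Cl: no H
  1 × O: 1 H
  1 × O: no H
  1 × O (charge -1): no H
  Total hydrogens = 4.
Net charge -1.
Molecular formula: C4H4ClO3-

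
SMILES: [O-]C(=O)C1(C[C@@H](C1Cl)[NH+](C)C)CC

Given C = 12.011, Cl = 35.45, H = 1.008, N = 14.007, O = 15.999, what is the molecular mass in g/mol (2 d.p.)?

205.68

Molecular formula: C9H16ClNO2.
M = 9×12.011 + 1×35.45 + 16×1.008 + 1×14.007 + 2×15.999 = 205.68 g/mol.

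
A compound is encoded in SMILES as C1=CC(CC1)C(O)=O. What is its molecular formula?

Heavy atoms from the SMILES: 6 C, 2 O.
Implicit hydrogens by atom environment:
  3 × C: 1 H each → 3
  2 × C: 2 H each → 4
  1 × C: no H
  1 × O: 1 H
  1 × O: no H
  Total hydrogens = 8.
Molecular formula: C6H8O2

C6H8O2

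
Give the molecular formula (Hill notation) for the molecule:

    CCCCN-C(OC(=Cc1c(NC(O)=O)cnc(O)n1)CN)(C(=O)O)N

Heavy atoms from the SMILES: 14 C, 6 N, 6 O.
Implicit hydrogens by atom environment:
  4 × C: 2 H each → 8
  4 × C: no H
  3 × C (aromatic): no H
  3 × O: 1 H each → 3
  3 × O: no H
  2 × N: 2 H each → 4
  2 × N: 1 H each → 2
  2 × N (aromatic): no H
  1 × C: 3 H
  1 × C (aromatic): 1 H
  1 × C: 1 H
  Total hydrogens = 22.
Molecular formula: C14H22N6O6

C14H22N6O6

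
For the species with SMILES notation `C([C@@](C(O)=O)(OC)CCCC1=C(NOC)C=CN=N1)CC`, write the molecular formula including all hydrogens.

Heavy atoms from the SMILES: 14 C, 3 N, 4 O.
Implicit hydrogens by atom environment:
  5 × C: 2 H each → 10
  3 × C: 3 H each → 9
  3 × O: no H
  2 × C (aromatic): 1 H each → 2
  2 × C (aromatic): no H
  2 × C: no H
  2 × N (aromatic): no H
  1 × N: 1 H
  1 × O: 1 H
  Total hydrogens = 23.
Molecular formula: C14H23N3O4

C14H23N3O4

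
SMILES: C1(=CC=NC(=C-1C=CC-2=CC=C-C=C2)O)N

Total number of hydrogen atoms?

Hydrogens are implicit in SMILES; fill each atom to its normal valence:
  7 × C (aromatic): 1 H each → 7
  4 × C (aromatic): no H
  2 × C: 1 H each → 2
  1 × N: 2 H
  1 × N (aromatic): no H
  1 × O: 1 H
  Total hydrogens = 12.

12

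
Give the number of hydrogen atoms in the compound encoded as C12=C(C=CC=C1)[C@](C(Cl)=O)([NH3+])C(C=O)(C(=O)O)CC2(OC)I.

14

Hydrogens are implicit in SMILES; fill each atom to its normal valence:
  5 × C: no H
  4 × C (aromatic): 1 H each → 4
  4 × O: no H
  2 × C (aromatic): no H
  1 × C: 3 H
  1 × C: 2 H
  1 × C: 1 H
  1 × Cl: no H
  1 × I: no H
  1 × N (charge +1): 3 H
  1 × O: 1 H
  Total hydrogens = 14.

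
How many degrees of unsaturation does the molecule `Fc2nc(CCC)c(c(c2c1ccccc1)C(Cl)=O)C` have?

Molecular formula from the SMILES: C16H15ClFNO.
DoU = (2C + 2 + N − H − X)/2 = (2·16 + 2 + 1 − 15 − 2)/2 = 18/2 = 9.
(Structurally: 2 ring(s) + 7 π bond(s) = 9.)

9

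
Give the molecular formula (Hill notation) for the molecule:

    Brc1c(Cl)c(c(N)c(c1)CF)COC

C9H10BrClFNO

Heavy atoms from the SMILES: 1 Br, 9 C, 1 Cl, 1 F, 1 N, 1 O.
Implicit hydrogens by atom environment:
  5 × C (aromatic): no H
  2 × C: 2 H each → 4
  1 × Br: no H
  1 × C: 3 H
  1 × C (aromatic): 1 H
  1 × Cl: no H
  1 × F: no H
  1 × N: 2 H
  1 × O: no H
  Total hydrogens = 10.
Molecular formula: C9H10BrClFNO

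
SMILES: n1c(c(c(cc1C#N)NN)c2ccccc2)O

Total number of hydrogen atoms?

10

Hydrogens are implicit in SMILES; fill each atom to its normal valence:
  6 × C (aromatic): 1 H each → 6
  5 × C (aromatic): no H
  1 × C: no H
  1 × N: 2 H
  1 × N: 1 H
  1 × N (aromatic): no H
  1 × N: no H
  1 × O: 1 H
  Total hydrogens = 10.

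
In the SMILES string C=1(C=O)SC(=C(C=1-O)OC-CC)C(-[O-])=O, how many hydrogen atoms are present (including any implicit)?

9

Hydrogens are implicit in SMILES; fill each atom to its normal valence:
  4 × C (aromatic): no H
  3 × O: no H
  2 × C: 2 H each → 4
  1 × C: 3 H
  1 × C: 1 H
  1 × C: no H
  1 × O: 1 H
  1 × O (charge -1): no H
  1 × S (aromatic): no H
  Total hydrogens = 9.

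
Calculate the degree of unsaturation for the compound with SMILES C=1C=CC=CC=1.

4

Molecular formula from the SMILES: C6H6.
DoU = (2C + 2 + N − H − X)/2 = (2·6 + 2 + 0 − 6 − 0)/2 = 8/2 = 4.
(Structurally: 1 ring(s) + 3 π bond(s) = 4.)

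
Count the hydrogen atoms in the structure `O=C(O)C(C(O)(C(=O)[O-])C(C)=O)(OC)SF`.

8

Hydrogens are implicit in SMILES; fill each atom to its normal valence:
  5 × C: no H
  4 × O: no H
  2 × C: 3 H each → 6
  2 × O: 1 H each → 2
  1 × F: no H
  1 × O (charge -1): no H
  1 × S: no H
  Total hydrogens = 8.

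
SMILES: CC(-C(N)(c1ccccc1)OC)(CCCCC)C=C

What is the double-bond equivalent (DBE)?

5

Molecular formula from the SMILES: C17H27NO.
DoU = (2C + 2 + N − H − X)/2 = (2·17 + 2 + 1 − 27 − 0)/2 = 10/2 = 5.
(Structurally: 1 ring(s) + 4 π bond(s) = 5.)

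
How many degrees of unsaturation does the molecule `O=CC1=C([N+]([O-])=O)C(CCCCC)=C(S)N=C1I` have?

6

Molecular formula from the SMILES: C11H13IN2O3S.
DoU = (2C + 2 + N − H − X)/2 = (2·11 + 2 + 2 − 13 − 1)/2 = 12/2 = 6.
(Structurally: 1 ring(s) + 5 π bond(s) = 6.)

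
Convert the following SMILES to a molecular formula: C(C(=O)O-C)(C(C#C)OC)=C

C8H10O3

Heavy atoms from the SMILES: 8 C, 3 O.
Implicit hydrogens by atom environment:
  3 × C: no H
  3 × O: no H
  2 × C: 3 H each → 6
  2 × C: 1 H each → 2
  1 × C: 2 H
  Total hydrogens = 10.
Molecular formula: C8H10O3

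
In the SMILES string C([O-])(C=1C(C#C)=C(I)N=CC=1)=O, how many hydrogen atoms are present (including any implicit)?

3

Hydrogens are implicit in SMILES; fill each atom to its normal valence:
  3 × C (aromatic): no H
  2 × C (aromatic): 1 H each → 2
  2 × C: no H
  1 × C: 1 H
  1 × I: no H
  1 × N (aromatic): no H
  1 × O: no H
  1 × O (charge -1): no H
  Total hydrogens = 3.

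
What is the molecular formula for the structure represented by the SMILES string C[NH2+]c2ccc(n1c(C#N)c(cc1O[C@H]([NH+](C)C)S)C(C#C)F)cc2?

Heavy atoms from the SMILES: 18 C, 1 F, 4 N, 1 O, 1 S.
Implicit hydrogens by atom environment:
  5 × C (aromatic): 1 H each → 5
  5 × C (aromatic): no H
  3 × C: 3 H each → 9
  3 × C: 1 H each → 3
  2 × C: no H
  1 × F: no H
  1 × N (charge +1): 2 H
  1 × N (charge +1): 1 H
  1 × N (aromatic): no H
  1 × N: no H
  1 × O: no H
  1 × S: 1 H
  Total hydrogens = 21.
Net charge +2.
Molecular formula: [C18H21FN4OS]2+

[C18H21FN4OS]2+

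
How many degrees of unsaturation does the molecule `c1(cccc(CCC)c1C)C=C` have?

Molecular formula from the SMILES: C12H16.
DoU = (2C + 2 + N − H − X)/2 = (2·12 + 2 + 0 − 16 − 0)/2 = 10/2 = 5.
(Structurally: 1 ring(s) + 4 π bond(s) = 5.)

5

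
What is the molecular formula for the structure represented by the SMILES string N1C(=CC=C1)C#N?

C5H4N2

Heavy atoms from the SMILES: 5 C, 2 N.
Implicit hydrogens by atom environment:
  3 × C (aromatic): 1 H each → 3
  1 × C (aromatic): no H
  1 × C: no H
  1 × N (aromatic): 1 H
  1 × N: no H
  Total hydrogens = 4.
Molecular formula: C5H4N2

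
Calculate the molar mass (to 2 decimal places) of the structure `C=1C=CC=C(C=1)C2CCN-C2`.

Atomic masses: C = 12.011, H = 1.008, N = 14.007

Molecular formula: C10H13N.
M = 10×12.011 + 13×1.008 + 1×14.007 = 147.22 g/mol.

147.22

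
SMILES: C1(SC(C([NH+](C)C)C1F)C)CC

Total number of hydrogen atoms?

Hydrogens are implicit in SMILES; fill each atom to its normal valence:
  4 × C: 3 H each → 12
  4 × C: 1 H each → 4
  1 × C: 2 H
  1 × F: no H
  1 × N (charge +1): 1 H
  1 × S: no H
  Total hydrogens = 19.

19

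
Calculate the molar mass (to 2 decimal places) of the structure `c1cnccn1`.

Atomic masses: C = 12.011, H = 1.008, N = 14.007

Molecular formula: C4H4N2.
M = 4×12.011 + 4×1.008 + 2×14.007 = 80.09 g/mol.

80.09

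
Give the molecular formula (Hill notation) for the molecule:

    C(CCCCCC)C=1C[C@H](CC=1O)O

Heavy atoms from the SMILES: 12 C, 2 O.
Implicit hydrogens by atom environment:
  8 × C: 2 H each → 16
  2 × C: no H
  2 × O: 1 H each → 2
  1 × C: 3 H
  1 × C: 1 H
  Total hydrogens = 22.
Molecular formula: C12H22O2

C12H22O2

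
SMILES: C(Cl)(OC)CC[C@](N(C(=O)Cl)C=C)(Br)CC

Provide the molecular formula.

C10H16BrCl2NO2

Heavy atoms from the SMILES: 1 Br, 10 C, 2 Cl, 1 N, 2 O.
Implicit hydrogens by atom environment:
  4 × C: 2 H each → 8
  2 × C: 3 H each → 6
  2 × C: 1 H each → 2
  2 × C: no H
  2 × Cl: no H
  2 × O: no H
  1 × Br: no H
  1 × N: no H
  Total hydrogens = 16.
Molecular formula: C10H16BrCl2NO2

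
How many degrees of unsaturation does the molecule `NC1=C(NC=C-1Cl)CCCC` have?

Molecular formula from the SMILES: C8H13ClN2.
DoU = (2C + 2 + N − H − X)/2 = (2·8 + 2 + 2 − 13 − 1)/2 = 6/2 = 3.
(Structurally: 1 ring(s) + 2 π bond(s) = 3.)

3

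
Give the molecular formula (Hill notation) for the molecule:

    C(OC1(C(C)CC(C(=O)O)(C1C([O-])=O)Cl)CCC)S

C12H18ClO5S-

Heavy atoms from the SMILES: 12 C, 1 Cl, 5 O, 1 S.
Implicit hydrogens by atom environment:
  4 × C: 2 H each → 8
  4 × C: no H
  3 × O: no H
  2 × C: 3 H each → 6
  2 × C: 1 H each → 2
  1 × Cl: no H
  1 × O: 1 H
  1 × O (charge -1): no H
  1 × S: 1 H
  Total hydrogens = 18.
Net charge -1.
Molecular formula: C12H18ClO5S-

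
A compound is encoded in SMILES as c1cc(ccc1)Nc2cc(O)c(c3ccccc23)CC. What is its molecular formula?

Heavy atoms from the SMILES: 18 C, 1 N, 1 O.
Implicit hydrogens by atom environment:
  10 × C (aromatic): 1 H each → 10
  6 × C (aromatic): no H
  1 × C: 3 H
  1 × C: 2 H
  1 × N: 1 H
  1 × O: 1 H
  Total hydrogens = 17.
Molecular formula: C18H17NO

C18H17NO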